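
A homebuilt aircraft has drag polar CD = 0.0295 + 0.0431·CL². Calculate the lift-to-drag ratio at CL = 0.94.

L/D = 13.9

CD = 0.0295 + 0.0431 × 0.94² = 0.06758
L/D = CL/CD = 0.94 / 0.06758 = 13.9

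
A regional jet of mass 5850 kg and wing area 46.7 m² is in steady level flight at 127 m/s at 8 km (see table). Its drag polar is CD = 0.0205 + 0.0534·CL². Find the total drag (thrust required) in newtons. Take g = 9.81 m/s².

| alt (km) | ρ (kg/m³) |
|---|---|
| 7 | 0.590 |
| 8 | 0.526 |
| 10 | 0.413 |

D = 4950 N

At 8 km, from the table: ρ = 0.526 kg/m³.
Weight W = mg = 5850 × 9.81 = 57388 N; in level flight L = W.
q = ½ρv² = ½ × 0.526 × 127² = 4242 Pa.
CL = 2W/(ρv²S) = 2×57388/(0.526×127²×46.7) = 0.2897.
CD = 0.0205 + 0.0534 × 0.2897² = 0.02498.
D = q·S·CD = 4242 × 46.7 × 0.02498 = 4949 N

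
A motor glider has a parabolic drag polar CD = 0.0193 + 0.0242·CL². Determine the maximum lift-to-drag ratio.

For CD = CD0 + K·CL², (L/D)max occurs at CL* = √(CD0/K) and equals 1/(2√(K·CD0)).
(L/D)max = 1/(2√(0.0242 × 0.0193)) = 1/(2 × 0.02161) = 23.1

(L/D)max = 23.1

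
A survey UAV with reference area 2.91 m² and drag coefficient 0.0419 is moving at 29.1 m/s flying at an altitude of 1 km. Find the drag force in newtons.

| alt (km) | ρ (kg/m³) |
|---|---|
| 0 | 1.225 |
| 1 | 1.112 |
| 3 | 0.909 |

At 1 km, from the table: ρ = 1.112 kg/m³.
D = ½ρv²S·CD = ½ × 1.112 × 29.1² × 2.91 × 0.0419 = 57.4 N

D = 57.4 N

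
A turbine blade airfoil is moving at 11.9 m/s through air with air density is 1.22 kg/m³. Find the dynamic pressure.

q = 86.4 Pa

q = ½ρv² = ½ × 1.22 × 11.9² = 86.4 Pa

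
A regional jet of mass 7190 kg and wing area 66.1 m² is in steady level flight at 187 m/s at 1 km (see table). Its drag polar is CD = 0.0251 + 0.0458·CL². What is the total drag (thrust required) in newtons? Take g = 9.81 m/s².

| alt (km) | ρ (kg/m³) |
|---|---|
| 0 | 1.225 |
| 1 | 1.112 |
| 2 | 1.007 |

At 1 km, from the table: ρ = 1.112 kg/m³.
Weight W = mg = 7190 × 9.81 = 70534 N; in level flight L = W.
q = ½ρv² = ½ × 1.112 × 187² = 19440 Pa.
Required CL = L/(qS) = 70534/(19440·66.1) = 0.05488.
CD = 0.0251 + 0.0458 × 0.05488² = 0.02524.
D = q·S·CD = 19440 × 66.1 × 0.02524 = 32430 N

D = 32400 N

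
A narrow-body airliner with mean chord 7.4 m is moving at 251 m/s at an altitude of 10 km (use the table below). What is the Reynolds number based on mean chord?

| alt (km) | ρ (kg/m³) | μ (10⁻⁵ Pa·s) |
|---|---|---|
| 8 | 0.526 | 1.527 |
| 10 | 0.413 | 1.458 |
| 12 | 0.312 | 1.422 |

At 10 km, from the table: ρ = 0.413 kg/m³, μ = 1.458×10⁻⁵ Pa·s.
Re = ρ·v·c/μ = 0.413 × 251 × 7.4 / (1.458×10⁻⁵) = 5.26×10^7

Re = 5.26×10^7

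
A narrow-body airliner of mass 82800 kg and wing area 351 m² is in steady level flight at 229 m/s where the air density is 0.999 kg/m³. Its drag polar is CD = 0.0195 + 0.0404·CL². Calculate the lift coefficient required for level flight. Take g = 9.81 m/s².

CL = 0.0883

In steady level flight, lift balances weight: W = mg = 82800 × 9.81 = 8.1227×10^5 N.
q = ½ρv² = ½ × 0.999 × 229² = 26190 Pa.
CL = 2W/(ρv²S) = 2×8.1227×10^5/(0.999×229²×351) = 0.08835.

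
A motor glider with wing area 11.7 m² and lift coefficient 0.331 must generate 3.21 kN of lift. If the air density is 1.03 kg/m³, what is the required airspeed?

L = ½ρv²S·CL ⇒ v = √(2L/(ρ·S·CL))
v = √(2 × 3210 / (1.03 × 11.7 × 0.331)) = √1609 = 40.1 m/s

v = 40.1 m/s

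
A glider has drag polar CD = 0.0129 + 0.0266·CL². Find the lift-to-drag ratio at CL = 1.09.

L/D = 24.5

CD = 0.0129 + 0.0266 × 1.09² = 0.0445
L/D = CL/CD = 1.09 / 0.0445 = 24.5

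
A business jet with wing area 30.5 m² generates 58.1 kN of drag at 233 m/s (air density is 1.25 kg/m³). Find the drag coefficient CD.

CD = 0.0561

From D = ½ρv²S·CD, rearranging gives CD = 2D/(ρv²S).
CD = 2 × 58100 / (1.25 × 233² × 30.5) = 0.0561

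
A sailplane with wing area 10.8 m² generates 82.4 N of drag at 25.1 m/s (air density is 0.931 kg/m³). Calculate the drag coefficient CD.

From D = ½ρv²S·CD, rearranging gives CD = 2D/(ρv²S).
CD = 2 × 82.4 / (0.931 × 25.1² × 10.8) = 0.026

CD = 0.026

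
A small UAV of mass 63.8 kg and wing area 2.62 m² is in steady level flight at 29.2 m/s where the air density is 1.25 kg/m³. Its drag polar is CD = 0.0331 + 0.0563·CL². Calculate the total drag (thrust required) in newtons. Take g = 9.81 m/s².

Weight W = mg = 63.8 × 9.81 = 625.88 N; in level flight L = W.
q = ½ρv² = ½ × 1.25 × 29.2² = 532.9 Pa.
CL = 2W/(ρv²S) = 2×625.88/(1.25×29.2²×2.62) = 0.4483.
CD = 0.0331 + 0.0563 × 0.4483² = 0.04441.
D = q·S·CD = 532.9 × 2.62 × 0.04441 = 62.01 N

D = 62 N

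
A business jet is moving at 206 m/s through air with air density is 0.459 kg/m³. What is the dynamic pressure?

q = ½ρv² = ½ × 0.459 × 206² = 9740 Pa

q = 9740 Pa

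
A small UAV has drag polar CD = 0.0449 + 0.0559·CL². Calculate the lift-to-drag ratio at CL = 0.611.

CD = 0.0449 + 0.0559 × 0.611² = 0.06577
L/D = CL/CD = 0.611 / 0.06577 = 9.29

L/D = 9.29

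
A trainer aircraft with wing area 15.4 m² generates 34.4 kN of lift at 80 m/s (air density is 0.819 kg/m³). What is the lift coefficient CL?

From L = ½ρv²S·CL, rearranging gives CL = 2L/(ρv²S).
CL = 2 × 34400 / (0.819 × 80² × 15.4) = 0.852

CL = 0.852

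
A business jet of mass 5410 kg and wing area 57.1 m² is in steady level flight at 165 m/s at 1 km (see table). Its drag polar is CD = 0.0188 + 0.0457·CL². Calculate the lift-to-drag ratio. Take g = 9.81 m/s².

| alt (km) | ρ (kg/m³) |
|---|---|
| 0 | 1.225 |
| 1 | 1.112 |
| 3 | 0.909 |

At 1 km, from the table: ρ = 1.112 kg/m³.
Weight W = mg = 5410 × 9.81 = 53072 N; in level flight L = W.
q = ½ρv² = ½ × 1.112 × 165² = 15140 Pa.
Required CL = L/(qS) = 53072/(15140·57.1) = 0.0614.
CD = 0.0188 + 0.0457 × 0.0614² = 0.01897.
L/D = CL/CD = 0.0614 / 0.01897 = 3.24

L/D = 3.24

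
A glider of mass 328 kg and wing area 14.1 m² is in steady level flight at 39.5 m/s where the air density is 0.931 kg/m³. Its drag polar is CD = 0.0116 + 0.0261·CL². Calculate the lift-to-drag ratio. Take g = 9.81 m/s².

In steady level flight, lift balances weight: W = mg = 328 × 9.81 = 3217.7 N.
Dynamic pressure q = 0.5 × 0.931 × 39.5² = 726.3 Pa.
CL = 2W/(ρv²S) = 2×3217.7/(0.931×39.5²×14.1) = 0.3142.
CD = 0.0116 + 0.0261 × 0.3142² = 0.01418.
L/D = CL/CD = 0.3142 / 0.01418 = 22.2

L/D = 22.2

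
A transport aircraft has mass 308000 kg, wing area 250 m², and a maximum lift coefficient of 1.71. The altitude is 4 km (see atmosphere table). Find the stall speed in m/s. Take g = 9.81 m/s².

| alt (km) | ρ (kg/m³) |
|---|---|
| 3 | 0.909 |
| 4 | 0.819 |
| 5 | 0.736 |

At 4 km, from the table: ρ = 0.819 kg/m³.
Weight W = mg = 308000 × 9.81 = 3.021×10^6 N.
From L = ½ρV²S·CL,max = W: V_stall = √(2W/(ρSCL,max)) = √(2·3.021×10^6/(0.819·250·1.71))
V_stall = √17260 = 131 m/s

V_stall = 131 m/s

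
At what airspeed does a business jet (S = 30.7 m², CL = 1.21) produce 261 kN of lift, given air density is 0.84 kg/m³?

L = ½ρv²S·CL ⇒ v = √(2L/(ρ·S·CL))
v = √(2 × 2.61×10^5 / (0.84 × 30.7 × 1.21)) = √16730 = 129 m/s

v = 129 m/s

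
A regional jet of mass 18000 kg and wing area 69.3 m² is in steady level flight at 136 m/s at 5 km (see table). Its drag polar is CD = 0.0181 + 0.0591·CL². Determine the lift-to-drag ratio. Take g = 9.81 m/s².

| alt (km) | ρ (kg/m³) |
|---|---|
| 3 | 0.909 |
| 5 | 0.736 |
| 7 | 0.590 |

L/D = 14.2

At 5 km, from the table: ρ = 0.736 kg/m³.
In steady level flight, lift balances weight: W = mg = 18000 × 9.81 = 1.7658×10^5 N.
Dynamic pressure q = 0.5 × 0.736 × 136² = 6807 Pa.
CL = 2W/(ρv²S) = 2×1.7658×10^5/(0.736×136²×69.3) = 0.3744.
CD = 0.0181 + 0.0591 × 0.3744² = 0.02638.
L/D = CL/CD = 0.3744 / 0.02638 = 14.2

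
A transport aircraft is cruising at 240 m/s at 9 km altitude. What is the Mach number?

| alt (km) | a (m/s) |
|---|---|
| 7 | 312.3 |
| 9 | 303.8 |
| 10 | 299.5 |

M = 0.79

At 9 km, from the table: a = 303.8 m/s.
M = v/a = 240 / 303.8 = 0.79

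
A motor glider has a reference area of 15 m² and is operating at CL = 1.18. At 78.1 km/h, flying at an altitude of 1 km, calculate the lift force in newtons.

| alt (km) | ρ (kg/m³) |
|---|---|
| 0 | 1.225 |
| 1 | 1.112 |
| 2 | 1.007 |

At 1 km, from the table: ρ = 1.112 kg/m³.
Convert speed: v = 78.1 km/h ÷ 3.6 = 21.69 m/s.
Dynamic pressure q = ½ρv² = ½ × 1.112 × 21.69² = 261.7 Pa.
L = q·S·CL = 261.7 × 15 × 1.18 = 4630 N

L = 4630 N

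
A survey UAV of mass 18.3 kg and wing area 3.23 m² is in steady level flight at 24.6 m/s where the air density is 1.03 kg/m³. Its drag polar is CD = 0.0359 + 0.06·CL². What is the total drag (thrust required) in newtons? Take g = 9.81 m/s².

D = 38.1 N

In steady level flight, lift balances weight: W = mg = 18.3 × 9.81 = 179.52 N.
Dynamic pressure q = 0.5 × 1.03 × 24.6² = 311.7 Pa.
Required CL = L/(qS) = 179.52/(311.7·3.23) = 0.1783.
CD = 0.0359 + 0.06 × 0.1783² = 0.03781.
D = q·S·CD = 311.7 × 3.23 × 0.03781 = 38.06 N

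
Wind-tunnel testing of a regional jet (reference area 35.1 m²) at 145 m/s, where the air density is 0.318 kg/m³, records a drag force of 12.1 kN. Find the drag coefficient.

From D = ½ρv²S·CD, rearranging gives CD = 2D/(ρv²S).
CD = 2 × 12100 / (0.318 × 145² × 35.1) = 0.103

CD = 0.103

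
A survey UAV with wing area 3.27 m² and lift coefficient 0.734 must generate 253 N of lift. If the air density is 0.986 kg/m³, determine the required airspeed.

L = ½ρv²S·CL ⇒ v = √(2L/(ρ·S·CL))
v = √(2 × 253 / (0.986 × 3.27 × 0.734)) = √213.8 = 14.6 m/s

v = 14.6 m/s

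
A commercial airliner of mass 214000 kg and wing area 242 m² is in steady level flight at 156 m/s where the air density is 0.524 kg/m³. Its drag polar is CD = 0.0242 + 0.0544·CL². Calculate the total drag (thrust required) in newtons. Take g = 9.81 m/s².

D = 1.93×10^5 N

In steady level flight, lift balances weight: W = mg = 214000 × 9.81 = 2.0993×10^6 N.
Dynamic pressure q = 0.5 × 0.524 × 156² = 6376 Pa.
CL = 2W/(ρv²S) = 2×2.0993×10^6/(0.524×156²×242) = 1.361.
CD = 0.0242 + 0.0544 × 1.361² = 0.1249.
D = q·S·CD = 6376 × 242 × 0.1249 = 1.927×10^5 N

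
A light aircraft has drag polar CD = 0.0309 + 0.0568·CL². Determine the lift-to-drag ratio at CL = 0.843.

L/D = 11.8

CD = 0.0309 + 0.0568 × 0.843² = 0.07126
L/D = CL/CD = 0.843 / 0.07126 = 11.8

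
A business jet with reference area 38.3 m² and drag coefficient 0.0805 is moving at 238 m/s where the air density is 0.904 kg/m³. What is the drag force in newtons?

D = 78900 N

Dynamic pressure q = ½ρv² = ½ × 0.904 × 238² = 25600 Pa.
D = q·S·CD = 25600 × 38.3 × 0.0805 = 78900 N ≈ 78.9 kN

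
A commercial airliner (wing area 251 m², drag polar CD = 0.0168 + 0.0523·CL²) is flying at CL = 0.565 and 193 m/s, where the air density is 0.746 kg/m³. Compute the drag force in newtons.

CD = 0.0168 + 0.0523 × 0.565² = 0.0335
D = ½ρv²S·CD = ½ × 0.746 × 193² × 251 × 0.0335 = 1.17×10^5 N

D = 1.17×10^5 N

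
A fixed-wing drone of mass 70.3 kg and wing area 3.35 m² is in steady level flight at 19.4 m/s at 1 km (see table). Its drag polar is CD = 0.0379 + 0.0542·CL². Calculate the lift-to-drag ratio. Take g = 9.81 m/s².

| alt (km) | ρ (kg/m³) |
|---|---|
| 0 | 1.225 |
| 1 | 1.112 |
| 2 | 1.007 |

L/D = 10.9

At 1 km, from the table: ρ = 1.112 kg/m³.
In steady level flight, lift balances weight: W = mg = 70.3 × 9.81 = 689.64 N.
Dynamic pressure q = 0.5 × 1.112 × 19.4² = 209.3 Pa.
Required CL = L/(qS) = 689.64/(209.3·3.35) = 0.9838.
CD = 0.0379 + 0.0542 × 0.9838² = 0.09036.
L/D = CL/CD = 0.9838 / 0.09036 = 10.9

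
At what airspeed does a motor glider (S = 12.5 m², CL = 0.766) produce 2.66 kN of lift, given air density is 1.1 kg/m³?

L = ½ρv²S·CL ⇒ v = √(2L/(ρ·S·CL))
v = √(2 × 2660 / (1.1 × 12.5 × 0.766)) = √505.1 = 22.5 m/s

v = 22.5 m/s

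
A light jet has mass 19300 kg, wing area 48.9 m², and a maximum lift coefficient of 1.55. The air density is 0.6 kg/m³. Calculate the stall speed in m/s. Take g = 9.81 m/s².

Stall occurs when L = W at CL,max. W = mg = 19300 × 9.81 = 1.893×10^5 N.
From L = ½ρV²S·CL,max = W: V_stall = √(2W/(ρSCL,max)) = √(2·1.893×10^5/(0.6·48.9·1.55))
V_stall = √8327 = 91.2 m/s

V_stall = 91.2 m/s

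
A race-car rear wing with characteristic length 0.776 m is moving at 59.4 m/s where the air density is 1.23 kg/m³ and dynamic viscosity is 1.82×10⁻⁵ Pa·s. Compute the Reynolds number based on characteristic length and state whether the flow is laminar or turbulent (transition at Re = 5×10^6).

Re = 3.12×10^6 (laminar)

Re = ρ·v·c/μ = 1.23 × 59.4 × 0.776 / (1.82×10⁻⁵) = 3.12×10^6
Since 3.12×10^6 < 5×10^6, the flow is laminar.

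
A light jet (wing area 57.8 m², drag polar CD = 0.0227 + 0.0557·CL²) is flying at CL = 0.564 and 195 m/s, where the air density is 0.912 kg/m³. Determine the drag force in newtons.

CD = 0.0227 + 0.0557 × 0.564² = 0.04042
D = ½ρv²S·CD = ½ × 0.912 × 195² × 57.8 × 0.04042 = 40500 N

D = 40500 N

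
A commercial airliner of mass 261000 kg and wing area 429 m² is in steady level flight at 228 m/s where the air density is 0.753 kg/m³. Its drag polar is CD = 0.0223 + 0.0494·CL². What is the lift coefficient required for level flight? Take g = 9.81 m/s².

CL = 0.305

In steady level flight, lift balances weight: W = mg = 261000 × 9.81 = 2.5604×10^6 N.
Dynamic pressure q = 0.5 × 0.753 × 228² = 19570 Pa.
CL = W/(q·S) = 2.5604×10^6 / (19570 × 429) = 0.3049.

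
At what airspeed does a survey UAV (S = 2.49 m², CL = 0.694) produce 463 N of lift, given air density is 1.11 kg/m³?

L = ½ρv²S·CL ⇒ v = √(2L/(ρ·S·CL))
v = √(2 × 463 / (1.11 × 2.49 × 0.694)) = √482.8 = 22 m/s

v = 22 m/s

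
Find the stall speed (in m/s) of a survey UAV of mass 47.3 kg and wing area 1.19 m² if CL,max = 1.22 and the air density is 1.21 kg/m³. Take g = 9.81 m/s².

Stall occurs when L = W at CL,max. W = mg = 47.3 × 9.81 = 464 N.
From L = ½ρV²S·CL,max = W: V_stall = √(2W/(ρSCL,max)) = √(2·464/(1.21·1.19·1.22))
V_stall = √528.3 = 23 m/s

V_stall = 23 m/s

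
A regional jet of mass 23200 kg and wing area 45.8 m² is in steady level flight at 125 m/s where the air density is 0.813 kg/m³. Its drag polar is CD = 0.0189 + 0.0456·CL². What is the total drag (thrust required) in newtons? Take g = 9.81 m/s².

Level flight ⇒ L = W = m·g = 23200 × 9.81 = 2.2759×10^5 N.
q = ½ρv² = ½ × 0.813 × 125² = 6352 Pa.
CL = 2W/(ρv²S) = 2×2.2759×10^5/(0.813×125²×45.8) = 0.7824.
CD = 0.0189 + 0.0456 × 0.7824² = 0.04681.
D = q·S·CD = 6352 × 45.8 × 0.04681 = 13620 N

D = 13600 N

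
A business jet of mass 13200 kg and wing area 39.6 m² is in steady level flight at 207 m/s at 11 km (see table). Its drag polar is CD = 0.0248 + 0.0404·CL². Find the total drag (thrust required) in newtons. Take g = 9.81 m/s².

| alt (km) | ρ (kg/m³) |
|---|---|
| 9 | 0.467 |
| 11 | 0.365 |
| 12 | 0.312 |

At 11 km, from the table: ρ = 0.365 kg/m³.
Weight W = mg = 13200 × 9.81 = 1.2949×10^5 N; in level flight L = W.
q = ½ρv² = ½ × 0.365 × 207² = 7820 Pa.
Required CL = L/(qS) = 1.2949×10^5/(7820·39.6) = 0.4182.
CD = 0.0248 + 0.0404 × 0.4182² = 0.03186.
D = q·S·CD = 7820 × 39.6 × 0.03186 = 9867 N

D = 9870 N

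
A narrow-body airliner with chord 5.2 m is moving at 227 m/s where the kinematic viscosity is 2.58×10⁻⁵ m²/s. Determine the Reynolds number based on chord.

Re = v·c/ν = 227 × 5.2 / (2.58×10⁻⁵) = 4.58×10^7

Re = 4.58×10^7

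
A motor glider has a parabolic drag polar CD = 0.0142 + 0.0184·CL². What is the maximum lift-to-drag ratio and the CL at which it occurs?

(L/D)max = 30.9, at CL = 0.878

For CD = CD0 + K·CL², (L/D)max occurs at CL* = √(CD0/K) and equals 1/(2√(K·CD0)).
(L/D)max = 1/(2√(0.0184 × 0.0142)) = 1/(2 × 0.01616) = 30.9
CL* = √(0.0142/0.0184) = 0.878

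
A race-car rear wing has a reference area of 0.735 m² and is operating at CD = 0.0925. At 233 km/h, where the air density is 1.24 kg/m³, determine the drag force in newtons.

Convert speed: v = 233 km/h ÷ 3.6 = 64.72 m/s.
D = ½ρv²S·CD = ½ × 1.24 × 64.72² × 0.735 × 0.0925 = 177 N

D = 177 N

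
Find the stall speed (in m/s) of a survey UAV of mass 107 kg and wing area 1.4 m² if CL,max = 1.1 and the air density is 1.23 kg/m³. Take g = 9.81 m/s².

V_stall = 33.3 m/s

Weight W = mg = 107 × 9.81 = 1050 N.
From L = ½ρV²S·CL,max = W: V_stall = √(2W/(ρSCL,max)) = √(2·1050/(1.23·1.4·1.1))
V_stall = √1108 = 33.3 m/s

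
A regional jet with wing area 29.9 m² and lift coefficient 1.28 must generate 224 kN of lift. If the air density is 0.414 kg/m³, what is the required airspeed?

L = ½ρv²S·CL ⇒ v = √(2L/(ρ·S·CL))
v = √(2 × 2.24×10^5 / (0.414 × 29.9 × 1.28)) = √28270 = 168 m/s

v = 168 m/s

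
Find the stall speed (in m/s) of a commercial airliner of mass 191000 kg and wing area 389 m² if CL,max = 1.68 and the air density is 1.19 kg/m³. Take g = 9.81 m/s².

V_stall = 69.4 m/s

Weight W = mg = 191000 × 9.81 = 1.874×10^6 N.
V_stall = √(2W/(ρ·S·CL,max)) = √(2 × 1.874×10^6 / (1.19 × 389 × 1.68))
V_stall = √4819 = 69.4 m/s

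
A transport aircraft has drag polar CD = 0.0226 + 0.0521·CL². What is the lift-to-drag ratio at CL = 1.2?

CD = 0.0226 + 0.0521 × 1.2² = 0.09762
L/D = CL/CD = 1.2 / 0.09762 = 12.3

L/D = 12.3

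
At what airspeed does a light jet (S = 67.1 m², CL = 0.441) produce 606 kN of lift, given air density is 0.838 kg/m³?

L = ½ρv²S·CL ⇒ v = √(2L/(ρ·S·CL))
v = √(2 × 6.06×10^5 / (0.838 × 67.1 × 0.441)) = √48880 = 221 m/s

v = 221 m/s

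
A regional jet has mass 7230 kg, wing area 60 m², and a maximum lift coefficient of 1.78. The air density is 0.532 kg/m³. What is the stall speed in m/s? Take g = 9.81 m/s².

V_stall = 50 m/s

Weight W = mg = 7230 × 9.81 = 70930 N.
V_stall = √(2W/(ρ·S·CL,max)) = √(2 × 70930 / (0.532 × 60 × 1.78))
V_stall = √2497 = 50 m/s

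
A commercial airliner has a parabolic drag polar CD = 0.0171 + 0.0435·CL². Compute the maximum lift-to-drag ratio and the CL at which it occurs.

For CD = CD0 + K·CL², (L/D)max occurs at CL* = √(CD0/K) and equals 1/(2√(K·CD0)).
(L/D)max = 1/(2√(0.0435 × 0.0171)) = 1/(2 × 0.02727) = 18.3
CL* = √(0.0171/0.0435) = 0.627

(L/D)max = 18.3, at CL = 0.627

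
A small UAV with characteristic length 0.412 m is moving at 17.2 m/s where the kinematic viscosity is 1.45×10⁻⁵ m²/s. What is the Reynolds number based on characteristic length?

Re = 4.89×10^5

Re = v·c/ν = 17.2 × 0.412 / (1.45×10⁻⁵) = 4.89×10^5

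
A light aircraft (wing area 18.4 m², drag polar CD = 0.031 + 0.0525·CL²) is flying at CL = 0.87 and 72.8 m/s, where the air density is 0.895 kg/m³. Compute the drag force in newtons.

CD = 0.031 + 0.0525 × 0.87² = 0.07074
D = ½ρv²S·CD = ½ × 0.895 × 72.8² × 18.4 × 0.07074 = 3090 N

D = 3090 N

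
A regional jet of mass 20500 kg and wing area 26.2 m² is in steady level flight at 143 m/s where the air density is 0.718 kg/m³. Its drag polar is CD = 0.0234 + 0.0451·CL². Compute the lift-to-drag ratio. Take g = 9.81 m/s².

L/D = 14.4

Weight W = mg = 20500 × 9.81 = 2.011×10^5 N; in level flight L = W.
q = ½ρv² = ½ × 0.718 × 143² = 7341 Pa.
Required CL = L/(qS) = 2.011×10^5/(7341·26.2) = 1.046.
CD = 0.0234 + 0.0451 × 1.046² = 0.0727.
L/D = CL/CD = 1.046 / 0.0727 = 14.4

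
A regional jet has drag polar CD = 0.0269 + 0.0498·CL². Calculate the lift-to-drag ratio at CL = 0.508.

CD = 0.0269 + 0.0498 × 0.508² = 0.03975
L/D = CL/CD = 0.508 / 0.03975 = 12.8

L/D = 12.8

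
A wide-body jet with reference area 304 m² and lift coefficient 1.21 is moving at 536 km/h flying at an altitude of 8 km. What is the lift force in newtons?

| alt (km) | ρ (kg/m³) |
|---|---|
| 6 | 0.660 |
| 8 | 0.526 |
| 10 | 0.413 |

At 8 km, from the table: ρ = 0.526 kg/m³.
Convert speed: v = 536 km/h ÷ 3.6 = 148.9 m/s.
Dynamic pressure q = ½ρv² = ½ × 0.526 × 148.9² = 5830 Pa.
L = q·S·CL = 5830 × 304 × 1.21 = 2.14×10^6 N ≈ 2140 kN

L = 2.14×10^6 N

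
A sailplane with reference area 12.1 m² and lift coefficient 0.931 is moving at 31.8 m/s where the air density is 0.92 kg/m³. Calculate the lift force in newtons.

L = 5240 N

L = ½ρv²S·CL = ½ × 0.92 × 31.8² × 12.1 × 0.931 = 5240 N ≈ 5.24 kN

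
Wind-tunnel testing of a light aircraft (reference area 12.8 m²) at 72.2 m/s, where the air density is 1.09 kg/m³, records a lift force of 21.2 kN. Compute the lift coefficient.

CL = 0.583

From L = ½ρv²S·CL, rearranging gives CL = 2L/(ρv²S).
CL = 2 × 21200 / (1.09 × 72.2² × 12.8) = 0.583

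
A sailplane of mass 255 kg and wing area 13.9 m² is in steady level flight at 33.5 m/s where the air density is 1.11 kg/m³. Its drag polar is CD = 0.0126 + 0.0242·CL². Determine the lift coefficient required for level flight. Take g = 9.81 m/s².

Level flight ⇒ L = W = m·g = 255 × 9.81 = 2501.6 N.
q = ½ρv² = ½ × 1.11 × 33.5² = 622.8 Pa.
Required CL = L/(qS) = 2501.6/(622.8·13.9) = 0.2889.

CL = 0.289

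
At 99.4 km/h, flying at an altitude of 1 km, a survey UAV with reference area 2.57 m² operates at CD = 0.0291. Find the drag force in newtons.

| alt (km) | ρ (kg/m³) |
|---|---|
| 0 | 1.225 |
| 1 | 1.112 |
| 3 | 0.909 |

At 1 km, from the table: ρ = 1.112 kg/m³.
Convert speed: v = 99.4 km/h ÷ 3.6 = 27.61 m/s.
D = ½ρv²S·CD = ½ × 1.112 × 27.61² × 2.57 × 0.0291 = 31.7 N

D = 31.7 N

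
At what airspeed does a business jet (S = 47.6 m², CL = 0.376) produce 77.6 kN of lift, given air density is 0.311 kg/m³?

v = 167 m/s

L = ½ρv²S·CL ⇒ v = √(2L/(ρ·S·CL))
v = √(2 × 77600 / (0.311 × 47.6 × 0.376)) = √27880 = 167 m/s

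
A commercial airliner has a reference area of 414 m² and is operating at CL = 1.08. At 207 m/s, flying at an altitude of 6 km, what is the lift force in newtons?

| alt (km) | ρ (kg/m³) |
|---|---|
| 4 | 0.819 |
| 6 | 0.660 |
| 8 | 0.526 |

L = 6.32×10^6 N

At 6 km, from the table: ρ = 0.660 kg/m³.
L = ½ρv²S·CL = ½ × 0.66 × 207² × 414 × 1.08 = 6.32×10^6 N ≈ 6320 kN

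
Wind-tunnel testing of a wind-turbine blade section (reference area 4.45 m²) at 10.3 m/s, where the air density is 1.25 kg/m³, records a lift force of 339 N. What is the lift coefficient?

From L = ½ρv²S·CL, rearranging gives CL = 2L/(ρv²S).
CL = 2 × 339 / (1.25 × 10.3² × 4.45) = 1.15

CL = 1.15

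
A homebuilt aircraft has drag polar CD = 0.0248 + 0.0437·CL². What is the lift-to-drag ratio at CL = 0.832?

L/D = 15.1

CD = 0.0248 + 0.0437 × 0.832² = 0.05505
L/D = CL/CD = 0.832 / 0.05505 = 15.1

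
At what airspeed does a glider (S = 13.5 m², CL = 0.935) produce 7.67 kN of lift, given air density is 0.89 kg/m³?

L = ½ρv²S·CL ⇒ v = √(2L/(ρ·S·CL))
v = √(2 × 7670 / (0.89 × 13.5 × 0.935)) = √1365 = 37 m/s

v = 37 m/s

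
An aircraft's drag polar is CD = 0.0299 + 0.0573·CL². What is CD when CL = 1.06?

CD = 0.0943

CD = 0.0299 + 0.0573 × 1.06² = 0.0299 + 0.06438 = 0.0943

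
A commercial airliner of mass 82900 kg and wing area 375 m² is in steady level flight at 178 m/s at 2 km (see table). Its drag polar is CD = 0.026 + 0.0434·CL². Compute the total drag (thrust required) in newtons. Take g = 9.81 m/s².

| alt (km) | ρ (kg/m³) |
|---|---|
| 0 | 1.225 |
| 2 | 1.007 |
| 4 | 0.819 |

D = 1.6×10^5 N

At 2 km, from the table: ρ = 1.007 kg/m³.
Level flight ⇒ L = W = m·g = 82900 × 9.81 = 8.1325×10^5 N.
Dynamic pressure q = 0.5 × 1.007 × 178² = 15950 Pa.
CL = W/(q·S) = 8.1325×10^5 / (15950 × 375) = 0.1359.
CD = 0.026 + 0.0434 × 0.1359² = 0.0268.
D = q·S·CD = 15950 × 375 × 0.0268 = 1.603×10^5 N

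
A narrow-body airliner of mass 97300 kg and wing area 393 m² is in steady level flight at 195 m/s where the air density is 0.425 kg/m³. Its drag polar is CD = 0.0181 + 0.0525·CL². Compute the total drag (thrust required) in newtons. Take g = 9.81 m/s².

Level flight ⇒ L = W = m·g = 97300 × 9.81 = 9.5451×10^5 N.
Dynamic pressure q = 0.5 × 0.425 × 195² = 8080 Pa.
CL = 2W/(ρv²S) = 2×9.5451×10^5/(0.425×195²×393) = 0.3006.
CD = 0.0181 + 0.0525 × 0.3006² = 0.02284.
D = q·S·CD = 8080 × 393 × 0.02284 = 72540 N

D = 72500 N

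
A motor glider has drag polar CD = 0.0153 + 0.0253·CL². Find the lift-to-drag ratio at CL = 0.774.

L/D = 25.4

CD = 0.0153 + 0.0253 × 0.774² = 0.03046
L/D = CL/CD = 0.774 / 0.03046 = 25.4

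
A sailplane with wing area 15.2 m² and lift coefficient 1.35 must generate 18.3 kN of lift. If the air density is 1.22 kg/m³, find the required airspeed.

L = ½ρv²S·CL ⇒ v = √(2L/(ρ·S·CL))
v = √(2 × 18300 / (1.22 × 15.2 × 1.35)) = √1462 = 38.2 m/s

v = 38.2 m/s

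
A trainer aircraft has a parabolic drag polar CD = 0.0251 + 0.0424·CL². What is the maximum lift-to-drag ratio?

(L/D)max = 15.3

For CD = CD0 + K·CL², (L/D)max occurs at CL* = √(CD0/K) and equals 1/(2√(K·CD0)).
(L/D)max = 1/(2√(0.0424 × 0.0251)) = 1/(2 × 0.03262) = 15.3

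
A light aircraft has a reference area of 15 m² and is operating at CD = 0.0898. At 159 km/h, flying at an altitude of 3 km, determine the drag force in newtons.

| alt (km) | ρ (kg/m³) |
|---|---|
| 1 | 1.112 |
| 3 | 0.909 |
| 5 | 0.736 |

At 3 km, from the table: ρ = 0.909 kg/m³.
Convert speed: v = 159 km/h ÷ 3.6 = 44.17 m/s.
Dynamic pressure q = ½ρv² = ½ × 0.909 × 44.17² = 886.6 Pa.
D = q·S·CD = 886.6 × 15 × 0.0898 = 1190 N

D = 1190 N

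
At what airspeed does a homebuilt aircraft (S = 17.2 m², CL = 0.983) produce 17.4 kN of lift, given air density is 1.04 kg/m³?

L = ½ρv²S·CL ⇒ v = √(2L/(ρ·S·CL))
v = √(2 × 17400 / (1.04 × 17.2 × 0.983)) = √1979 = 44.5 m/s

v = 44.5 m/s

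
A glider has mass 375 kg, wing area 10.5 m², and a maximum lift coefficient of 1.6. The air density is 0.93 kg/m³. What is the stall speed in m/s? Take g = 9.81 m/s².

V_stall = 21.7 m/s

Weight W = mg = 375 × 9.81 = 3679 N.
V_stall = √(2W/(ρ·S·CL,max)) = √(2 × 3679 / (0.93 × 10.5 × 1.6))
V_stall = √470.9 = 21.7 m/s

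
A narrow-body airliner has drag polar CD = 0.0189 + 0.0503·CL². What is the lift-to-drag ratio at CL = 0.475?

L/D = 15.7

CD = 0.0189 + 0.0503 × 0.475² = 0.03025
L/D = CL/CD = 0.475 / 0.03025 = 15.7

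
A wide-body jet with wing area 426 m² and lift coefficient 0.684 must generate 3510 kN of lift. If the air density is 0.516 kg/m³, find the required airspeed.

v = 216 m/s

L = ½ρv²S·CL ⇒ v = √(2L/(ρ·S·CL))
v = √(2 × 3.51×10^6 / (0.516 × 426 × 0.684)) = √46690 = 216 m/s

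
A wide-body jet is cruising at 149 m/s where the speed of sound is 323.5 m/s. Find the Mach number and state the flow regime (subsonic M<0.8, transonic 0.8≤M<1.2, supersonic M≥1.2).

M = v/a = 149 / 323.5 = 0.461
M = 0.461 → subsonic.

M = 0.461 (subsonic)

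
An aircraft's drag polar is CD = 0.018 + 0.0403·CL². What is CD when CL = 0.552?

CD = 0.018 + 0.0403 × 0.552² = 0.018 + 0.01228 = 0.0303

CD = 0.0303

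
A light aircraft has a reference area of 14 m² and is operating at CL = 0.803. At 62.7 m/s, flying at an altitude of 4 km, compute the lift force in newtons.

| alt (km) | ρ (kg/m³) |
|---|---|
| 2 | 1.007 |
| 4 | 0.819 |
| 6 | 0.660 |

L = 18100 N

At 4 km, from the table: ρ = 0.819 kg/m³.
Dynamic pressure q = ½ρv² = ½ × 0.819 × 62.7² = 1610 Pa.
L = q·S·CL = 1610 × 14 × 0.803 = 18100 N ≈ 18.1 kN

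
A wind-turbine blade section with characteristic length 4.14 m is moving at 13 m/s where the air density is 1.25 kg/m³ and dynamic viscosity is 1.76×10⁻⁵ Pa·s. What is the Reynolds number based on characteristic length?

Re = 3.82×10^6

Re = ρ·v·c/μ = 1.25 × 13 × 4.14 / (1.76×10⁻⁵) = 3.82×10^6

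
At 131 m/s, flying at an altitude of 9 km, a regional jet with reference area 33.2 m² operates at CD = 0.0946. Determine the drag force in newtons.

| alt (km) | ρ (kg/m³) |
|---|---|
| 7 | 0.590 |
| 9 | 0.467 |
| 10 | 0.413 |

At 9 km, from the table: ρ = 0.467 kg/m³.
Dynamic pressure q = ½ρv² = ½ × 0.467 × 131² = 4007 Pa.
D = q·S·CD = 4007 × 33.2 × 0.0946 = 12600 N ≈ 12.6 kN

D = 12600 N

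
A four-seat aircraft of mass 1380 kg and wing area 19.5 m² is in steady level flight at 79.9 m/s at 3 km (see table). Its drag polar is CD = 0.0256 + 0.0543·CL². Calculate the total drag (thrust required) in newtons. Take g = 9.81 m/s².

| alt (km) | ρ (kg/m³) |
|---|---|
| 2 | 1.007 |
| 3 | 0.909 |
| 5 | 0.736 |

D = 1620 N

At 3 km, from the table: ρ = 0.909 kg/m³.
Level flight ⇒ L = W = m·g = 1380 × 9.81 = 13538 N.
Dynamic pressure q = 0.5 × 0.909 × 79.9² = 2902 Pa.
CL = 2W/(ρv²S) = 2×13538/(0.909×79.9²×19.5) = 0.2393.
CD = 0.0256 + 0.0543 × 0.2393² = 0.02871.
D = q·S·CD = 2902 × 19.5 × 0.02871 = 1624 N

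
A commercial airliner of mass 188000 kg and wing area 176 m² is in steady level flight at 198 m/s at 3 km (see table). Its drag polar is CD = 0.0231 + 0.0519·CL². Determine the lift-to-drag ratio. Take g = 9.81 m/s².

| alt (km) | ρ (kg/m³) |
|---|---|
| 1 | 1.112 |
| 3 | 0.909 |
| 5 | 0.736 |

At 3 km, from the table: ρ = 0.909 kg/m³.
Level flight ⇒ L = W = m·g = 188000 × 9.81 = 1.8443×10^6 N.
q = ½ρv² = ½ × 0.909 × 198² = 17820 Pa.
Required CL = L/(qS) = 1.8443×10^6/(17820·176) = 0.5881.
CD = 0.0231 + 0.0519 × 0.5881² = 0.04105.
L/D = CL/CD = 0.5881 / 0.04105 = 14.3

L/D = 14.3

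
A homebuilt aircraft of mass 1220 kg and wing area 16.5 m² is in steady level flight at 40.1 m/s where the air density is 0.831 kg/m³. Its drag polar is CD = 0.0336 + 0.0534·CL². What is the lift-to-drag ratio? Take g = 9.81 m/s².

Weight W = mg = 1220 × 9.81 = 11968 N; in level flight L = W.
Dynamic pressure q = 0.5 × 0.831 × 40.1² = 668.1 Pa.
Required CL = L/(qS) = 11968/(668.1·16.5) = 1.086.
CD = 0.0336 + 0.0534 × 1.086² = 0.09654.
L/D = CL/CD = 1.086 / 0.09654 = 11.2

L/D = 11.2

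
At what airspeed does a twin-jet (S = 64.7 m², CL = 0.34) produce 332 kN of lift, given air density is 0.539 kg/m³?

v = 237 m/s

L = ½ρv²S·CL ⇒ v = √(2L/(ρ·S·CL))
v = √(2 × 3.32×10^5 / (0.539 × 64.7 × 0.34)) = √56000 = 237 m/s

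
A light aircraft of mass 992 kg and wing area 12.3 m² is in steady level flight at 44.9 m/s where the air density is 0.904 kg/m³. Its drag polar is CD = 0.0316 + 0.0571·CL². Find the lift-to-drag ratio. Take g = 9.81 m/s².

In steady level flight, lift balances weight: W = mg = 992 × 9.81 = 9731.5 N.
q = ½ρv² = ½ × 0.904 × 44.9² = 911.2 Pa.
CL = W/(q·S) = 9731.5 / (911.2 × 12.3) = 0.8682.
CD = 0.0316 + 0.0571 × 0.8682² = 0.07465.
L/D = CL/CD = 0.8682 / 0.07465 = 11.6

L/D = 11.6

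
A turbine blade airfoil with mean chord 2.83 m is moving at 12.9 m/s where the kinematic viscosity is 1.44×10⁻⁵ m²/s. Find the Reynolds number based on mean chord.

Re = v·c/ν = 12.9 × 2.83 / (1.44×10⁻⁵) = 2.54×10^6

Re = 2.54×10^6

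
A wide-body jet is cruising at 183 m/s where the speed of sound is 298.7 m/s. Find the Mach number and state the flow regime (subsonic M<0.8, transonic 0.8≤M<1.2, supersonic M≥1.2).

M = 0.613 (subsonic)

M = v/a = 183 / 298.7 = 0.613
M = 0.613 → subsonic.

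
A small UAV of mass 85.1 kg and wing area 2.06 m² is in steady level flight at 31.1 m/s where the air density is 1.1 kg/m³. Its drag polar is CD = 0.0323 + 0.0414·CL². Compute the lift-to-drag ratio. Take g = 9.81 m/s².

L/D = 13.5

Level flight ⇒ L = W = m·g = 85.1 × 9.81 = 834.83 N.
Dynamic pressure q = 0.5 × 1.1 × 31.1² = 532 Pa.
Required CL = L/(qS) = 834.83/(532·2.06) = 0.7618.
CD = 0.0323 + 0.0414 × 0.7618² = 0.05633.
L/D = CL/CD = 0.7618 / 0.05633 = 13.5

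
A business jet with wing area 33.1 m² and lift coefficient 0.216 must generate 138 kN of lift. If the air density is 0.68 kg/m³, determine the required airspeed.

L = ½ρv²S·CL ⇒ v = √(2L/(ρ·S·CL))
v = √(2 × 1.38×10^5 / (0.68 × 33.1 × 0.216)) = √56770 = 238 m/s

v = 238 m/s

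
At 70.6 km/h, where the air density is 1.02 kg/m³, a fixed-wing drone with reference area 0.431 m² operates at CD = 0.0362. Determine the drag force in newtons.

Convert speed: v = 70.6 km/h ÷ 3.6 = 19.61 m/s.
D = ½ρv²S·CD = ½ × 1.02 × 19.61² × 0.431 × 0.0362 = 3.06 N

D = 3.06 N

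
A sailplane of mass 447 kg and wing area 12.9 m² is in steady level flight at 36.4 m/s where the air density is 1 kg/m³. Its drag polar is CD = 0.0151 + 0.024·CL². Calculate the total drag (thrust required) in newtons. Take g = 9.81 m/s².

In steady level flight, lift balances weight: W = mg = 447 × 9.81 = 4385.1 N.
Dynamic pressure q = 0.5 × 1 × 36.4² = 662.5 Pa.
CL = W/(q·S) = 4385.1 / (662.5 × 12.9) = 0.5131.
CD = 0.0151 + 0.024 × 0.5131² = 0.02142.
D = q·S·CD = 662.5 × 12.9 × 0.02142 = 183 N

D = 183 N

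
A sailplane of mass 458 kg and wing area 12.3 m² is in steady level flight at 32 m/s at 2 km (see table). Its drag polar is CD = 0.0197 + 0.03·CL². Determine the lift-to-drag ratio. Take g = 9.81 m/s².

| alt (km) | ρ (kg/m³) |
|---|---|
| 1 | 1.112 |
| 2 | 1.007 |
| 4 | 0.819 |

L/D = 20.4

At 2 km, from the table: ρ = 1.007 kg/m³.
Weight W = mg = 458 × 9.81 = 4493 N; in level flight L = W.
q = ½ρv² = ½ × 1.007 × 32² = 515.6 Pa.
CL = 2W/(ρv²S) = 2×4493/(1.007×32²×12.3) = 0.7085.
CD = 0.0197 + 0.03 × 0.7085² = 0.03476.
L/D = CL/CD = 0.7085 / 0.03476 = 20.4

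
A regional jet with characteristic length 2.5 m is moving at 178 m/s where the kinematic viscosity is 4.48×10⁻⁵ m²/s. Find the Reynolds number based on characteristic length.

Re = 9.93×10^6

Re = v·c/ν = 178 × 2.5 / (4.48×10⁻⁵) = 9.93×10^6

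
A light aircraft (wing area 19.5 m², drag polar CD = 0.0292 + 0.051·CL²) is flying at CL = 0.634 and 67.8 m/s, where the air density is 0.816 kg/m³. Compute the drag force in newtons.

D = 1820 N

CD = 0.0292 + 0.051 × 0.634² = 0.0497
D = ½ρv²S·CD = ½ × 0.816 × 67.8² × 19.5 × 0.0497 = 1820 N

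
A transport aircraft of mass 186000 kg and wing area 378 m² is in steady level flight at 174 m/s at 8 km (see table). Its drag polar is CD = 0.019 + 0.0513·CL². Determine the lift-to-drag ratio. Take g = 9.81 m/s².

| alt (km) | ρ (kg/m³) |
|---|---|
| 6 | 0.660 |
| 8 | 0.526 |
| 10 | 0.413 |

At 8 km, from the table: ρ = 0.526 kg/m³.
Weight W = mg = 186000 × 9.81 = 1.8247×10^6 N; in level flight L = W.
q = ½ρv² = ½ × 0.526 × 174² = 7963 Pa.
Required CL = L/(qS) = 1.8247×10^6/(7963·378) = 0.6062.
CD = 0.019 + 0.0513 × 0.6062² = 0.03785.
L/D = CL/CD = 0.6062 / 0.03785 = 16

L/D = 16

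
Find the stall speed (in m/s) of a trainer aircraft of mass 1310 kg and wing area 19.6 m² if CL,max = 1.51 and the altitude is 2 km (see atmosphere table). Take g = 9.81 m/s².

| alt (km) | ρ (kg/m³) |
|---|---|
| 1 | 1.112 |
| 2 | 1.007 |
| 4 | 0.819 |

At 2 km, from the table: ρ = 1.007 kg/m³.
Weight W = mg = 1310 × 9.81 = 12850 N.
V_stall = √(2W/(ρ·S·CL,max)) = √(2 × 12850 / (1.007 × 19.6 × 1.51))
V_stall = √862.4 = 29.4 m/s

V_stall = 29.4 m/s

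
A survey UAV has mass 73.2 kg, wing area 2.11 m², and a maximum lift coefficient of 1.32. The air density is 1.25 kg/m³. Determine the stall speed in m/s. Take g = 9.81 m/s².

V_stall = 20.3 m/s

At stall, lift equals weight: L = W = m·g = 73.2 × 9.81 = 718.1 N.
V_stall = √(2W/(ρ·S·CL,max)) = √(2 × 718.1 / (1.25 × 2.11 × 1.32))
V_stall = √412.5 = 20.3 m/s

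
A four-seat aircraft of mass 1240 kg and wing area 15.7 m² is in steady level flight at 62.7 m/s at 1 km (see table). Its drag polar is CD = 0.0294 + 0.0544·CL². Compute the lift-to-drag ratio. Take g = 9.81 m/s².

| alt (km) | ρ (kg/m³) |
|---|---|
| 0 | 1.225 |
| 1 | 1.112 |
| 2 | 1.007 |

At 1 km, from the table: ρ = 1.112 kg/m³.
In steady level flight, lift balances weight: W = mg = 1240 × 9.81 = 12164 N.
q = ½ρv² = ½ × 1.112 × 62.7² = 2186 Pa.
CL = 2W/(ρv²S) = 2×12164/(1.112×62.7²×15.7) = 0.3545.
CD = 0.0294 + 0.0544 × 0.3545² = 0.03624.
L/D = CL/CD = 0.3545 / 0.03624 = 9.78

L/D = 9.78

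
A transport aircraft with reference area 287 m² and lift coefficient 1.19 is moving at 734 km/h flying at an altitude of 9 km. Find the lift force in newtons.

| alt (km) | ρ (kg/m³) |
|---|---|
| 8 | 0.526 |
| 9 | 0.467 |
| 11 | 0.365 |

At 9 km, from the table: ρ = 0.467 kg/m³.
Convert speed: v = 734 km/h ÷ 3.6 = 203.9 m/s.
L = ½ρv²S·CL = ½ × 0.467 × 203.9² × 287 × 1.19 = 3.32×10^6 N ≈ 3320 kN

L = 3.32×10^6 N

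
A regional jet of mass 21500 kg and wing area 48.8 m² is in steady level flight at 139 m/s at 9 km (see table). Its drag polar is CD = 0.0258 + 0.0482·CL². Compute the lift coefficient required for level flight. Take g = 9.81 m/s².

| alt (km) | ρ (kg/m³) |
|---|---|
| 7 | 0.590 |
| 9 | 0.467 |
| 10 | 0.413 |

At 9 km, from the table: ρ = 0.467 kg/m³.
Level flight ⇒ L = W = m·g = 21500 × 9.81 = 2.1092×10^5 N.
q = ½ρv² = ½ × 0.467 × 139² = 4511 Pa.
CL = 2W/(ρv²S) = 2×2.1092×10^5/(0.467×139²×48.8) = 0.958.

CL = 0.958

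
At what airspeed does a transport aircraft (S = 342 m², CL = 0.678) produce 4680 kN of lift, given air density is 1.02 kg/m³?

v = 199 m/s

L = ½ρv²S·CL ⇒ v = √(2L/(ρ·S·CL))
v = √(2 × 4.68×10^6 / (1.02 × 342 × 0.678)) = √39570 = 199 m/s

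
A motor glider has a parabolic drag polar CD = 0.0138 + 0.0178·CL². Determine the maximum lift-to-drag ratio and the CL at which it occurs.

For CD = CD0 + K·CL², (L/D)max occurs at CL* = √(CD0/K) and equals 1/(2√(K·CD0)).
(L/D)max = 1/(2√(0.0178 × 0.0138)) = 1/(2 × 0.01567) = 31.9
CL* = √(0.0138/0.0178) = 0.881

(L/D)max = 31.9, at CL = 0.881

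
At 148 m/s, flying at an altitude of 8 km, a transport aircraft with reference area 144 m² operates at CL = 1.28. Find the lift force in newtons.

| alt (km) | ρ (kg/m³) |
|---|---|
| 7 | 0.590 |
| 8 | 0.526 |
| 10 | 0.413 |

At 8 km, from the table: ρ = 0.526 kg/m³.
L = ½ρv²S·CL = ½ × 0.526 × 148² × 144 × 1.28 = 1.06×10^6 N ≈ 1060 kN

L = 1.06×10^6 N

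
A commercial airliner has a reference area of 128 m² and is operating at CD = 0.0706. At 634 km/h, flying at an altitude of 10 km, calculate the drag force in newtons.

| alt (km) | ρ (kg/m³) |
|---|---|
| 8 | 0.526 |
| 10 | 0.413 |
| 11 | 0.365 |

D = 57900 N

At 10 km, from the table: ρ = 0.413 kg/m³.
Convert speed: v = 634 km/h ÷ 3.6 = 176.1 m/s.
Dynamic pressure q = ½ρv² = ½ × 0.413 × 176.1² = 6405 Pa.
D = q·S·CD = 6405 × 128 × 0.0706 = 57900 N ≈ 57.9 kN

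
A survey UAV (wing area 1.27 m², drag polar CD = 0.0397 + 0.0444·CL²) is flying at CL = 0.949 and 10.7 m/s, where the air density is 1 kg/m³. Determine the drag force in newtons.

D = 5.79 N

CD = 0.0397 + 0.0444 × 0.949² = 0.07969
D = ½ρv²S·CD = ½ × 1 × 10.7² × 1.27 × 0.07969 = 5.79 N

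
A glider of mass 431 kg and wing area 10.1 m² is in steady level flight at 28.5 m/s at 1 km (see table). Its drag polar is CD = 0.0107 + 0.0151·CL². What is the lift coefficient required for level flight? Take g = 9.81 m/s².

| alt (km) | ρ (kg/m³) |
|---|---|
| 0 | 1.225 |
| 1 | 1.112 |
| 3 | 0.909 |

At 1 km, from the table: ρ = 1.112 kg/m³.
Level flight ⇒ L = W = m·g = 431 × 9.81 = 4228.1 N.
q = ½ρv² = ½ × 1.112 × 28.5² = 451.6 Pa.
CL = 2W/(ρv²S) = 2×4228.1/(1.112×28.5²×10.1) = 0.927.

CL = 0.927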